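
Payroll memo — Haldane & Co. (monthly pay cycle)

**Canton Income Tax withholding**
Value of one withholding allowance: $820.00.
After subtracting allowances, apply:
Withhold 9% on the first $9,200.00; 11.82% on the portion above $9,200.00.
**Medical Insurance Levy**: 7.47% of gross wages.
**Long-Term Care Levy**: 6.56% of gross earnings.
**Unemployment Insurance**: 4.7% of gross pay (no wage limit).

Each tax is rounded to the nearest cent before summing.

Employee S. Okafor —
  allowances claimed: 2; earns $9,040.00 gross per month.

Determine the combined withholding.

Canton Income Tax: taxable = $9,040.00 − 2×$820.00 = $7,400.00
  9% × $7,400.00 = $666.00
Medical Insurance Levy: 7.47% × $9,040.00 = $675.29
Long-Term Care Levy: 6.56% × $9,040.00 = $593.02
Unemployment Insurance: 4.7% × $9,040.00 = $424.88
Total: $666.00 + $675.29 + $593.02 + $424.88 = $2,359.19

$2,359.19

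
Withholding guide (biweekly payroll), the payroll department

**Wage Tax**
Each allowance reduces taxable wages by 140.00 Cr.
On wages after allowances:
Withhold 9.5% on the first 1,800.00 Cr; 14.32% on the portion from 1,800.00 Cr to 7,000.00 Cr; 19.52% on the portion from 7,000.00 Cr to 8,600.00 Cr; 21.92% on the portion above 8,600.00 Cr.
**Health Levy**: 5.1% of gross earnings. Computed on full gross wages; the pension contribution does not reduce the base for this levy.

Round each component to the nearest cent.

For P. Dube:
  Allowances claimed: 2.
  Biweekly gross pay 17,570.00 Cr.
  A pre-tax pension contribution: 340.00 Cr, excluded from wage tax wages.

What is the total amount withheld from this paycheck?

Wage Tax: taxable = 17,570.00 Cr − 340.00 Cr − 2×140.00 Cr = 16,950.00 Cr
  1,227.96 Cr + 21.92% × (16,950.00 Cr − 8,600.00 Cr) = 1,227.96 Cr + 21.92% × 8,350.00 Cr = 3,058.28 Cr
Health Levy: 5.1% × 17,570.00 Cr = 896.07 Cr
Total: 3,058.28 Cr + 896.07 Cr = 3,954.35 Cr

3,954.35 Cr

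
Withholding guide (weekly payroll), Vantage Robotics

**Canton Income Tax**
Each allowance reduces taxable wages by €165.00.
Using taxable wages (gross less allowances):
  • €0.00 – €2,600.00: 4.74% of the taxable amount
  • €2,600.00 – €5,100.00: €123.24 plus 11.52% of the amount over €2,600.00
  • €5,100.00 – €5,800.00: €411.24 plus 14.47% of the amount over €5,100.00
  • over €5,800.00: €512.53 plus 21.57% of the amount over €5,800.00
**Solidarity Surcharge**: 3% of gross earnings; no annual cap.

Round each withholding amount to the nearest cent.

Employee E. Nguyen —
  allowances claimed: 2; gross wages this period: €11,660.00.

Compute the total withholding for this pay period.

Canton Income Tax: taxable = €11,660.00 − 2×€165.00 = €11,330.00
  €512.53 + 21.57% × (€11,330.00 − €5,800.00) = €512.53 + 21.57% × €5,530.00 = €1,705.35
Solidarity Surcharge: 3% × €11,660.00 = €349.80
Total: €1,705.35 + €349.80 = €2,055.15

€2,055.15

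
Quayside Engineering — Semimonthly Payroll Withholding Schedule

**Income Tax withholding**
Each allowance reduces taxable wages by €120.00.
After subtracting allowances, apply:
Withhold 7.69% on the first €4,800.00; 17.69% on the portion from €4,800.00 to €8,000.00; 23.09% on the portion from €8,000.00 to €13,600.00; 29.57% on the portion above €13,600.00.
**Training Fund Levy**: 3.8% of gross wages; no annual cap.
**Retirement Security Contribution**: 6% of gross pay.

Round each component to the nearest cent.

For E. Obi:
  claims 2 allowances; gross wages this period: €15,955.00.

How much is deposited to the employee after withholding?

€11,537.76

Income Tax: taxable = €15,955.00 − 2×€120.00 = €15,715.00
  €2,228.24 + 29.57% × (€15,715.00 − €13,600.00) = €2,228.24 + 29.57% × €2,115.00 = €2,853.65
Training Fund Levy: 3.8% × €15,955.00 = €606.29
Retirement Security Contribution: 6% × €15,955.00 = €957.30
Total withheld: €2,853.65 + €606.29 + €957.30 = €4,417.24
Net pay: €15,955.00 − €4,417.24 = €11,537.76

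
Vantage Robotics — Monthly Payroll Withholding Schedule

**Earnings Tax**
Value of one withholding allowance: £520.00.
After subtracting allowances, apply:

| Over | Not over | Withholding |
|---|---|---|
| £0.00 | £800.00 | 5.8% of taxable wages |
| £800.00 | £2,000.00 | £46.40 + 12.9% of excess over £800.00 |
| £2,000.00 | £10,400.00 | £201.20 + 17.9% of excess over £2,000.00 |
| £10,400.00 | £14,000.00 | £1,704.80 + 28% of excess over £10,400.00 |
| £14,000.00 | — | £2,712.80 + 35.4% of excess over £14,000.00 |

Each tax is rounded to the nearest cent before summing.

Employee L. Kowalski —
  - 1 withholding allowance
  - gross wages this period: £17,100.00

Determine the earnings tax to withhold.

£3,626.12

Earnings Tax: taxable = £17,100.00 − 1×£520.00 = £16,580.00
  £2,712.80 + 35.4% × (£16,580.00 − £14,000.00) = £2,712.80 + 35.4% × £2,580.00 = £3,626.12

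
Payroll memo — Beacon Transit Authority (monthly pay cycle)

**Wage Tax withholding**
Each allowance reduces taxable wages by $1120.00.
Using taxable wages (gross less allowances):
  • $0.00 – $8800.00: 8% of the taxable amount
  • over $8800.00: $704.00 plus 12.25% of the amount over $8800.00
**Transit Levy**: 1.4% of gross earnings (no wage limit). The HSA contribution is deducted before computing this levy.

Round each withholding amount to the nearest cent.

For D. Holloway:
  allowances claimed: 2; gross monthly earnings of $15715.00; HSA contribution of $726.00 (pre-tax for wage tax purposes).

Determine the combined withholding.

Wage Tax: taxable = $15715.00 − $726.00 − 2×$1120.00 = $12749.00
  $704.00 + 12.25% × ($12749.00 − $8800.00) = $704.00 + 12.25% × $3949.00 = $1187.75
Transit Levy: 1.4% × $14989.00 = $209.85
Total: $1187.75 + $209.85 = $1397.60

$1397.60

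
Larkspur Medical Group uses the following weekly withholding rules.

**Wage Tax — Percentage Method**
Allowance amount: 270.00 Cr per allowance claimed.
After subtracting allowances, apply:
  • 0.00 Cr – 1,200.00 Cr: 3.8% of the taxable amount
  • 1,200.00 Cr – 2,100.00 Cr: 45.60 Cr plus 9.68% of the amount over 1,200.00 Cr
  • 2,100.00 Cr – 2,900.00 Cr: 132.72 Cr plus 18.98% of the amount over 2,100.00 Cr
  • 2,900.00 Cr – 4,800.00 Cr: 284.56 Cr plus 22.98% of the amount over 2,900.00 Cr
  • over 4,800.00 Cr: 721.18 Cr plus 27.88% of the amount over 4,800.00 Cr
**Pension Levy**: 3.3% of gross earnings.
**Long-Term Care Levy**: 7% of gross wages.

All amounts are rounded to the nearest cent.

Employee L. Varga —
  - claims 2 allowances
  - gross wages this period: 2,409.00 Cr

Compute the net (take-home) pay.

Wage Tax: taxable = 2,409.00 Cr − 2×270.00 Cr = 1,869.00 Cr
  45.60 Cr + 9.68% × (1,869.00 Cr − 1,200.00 Cr) = 45.60 Cr + 9.68% × 669.00 Cr = 110.36 Cr
Pension Levy: 3.3% × 2,409.00 Cr = 79.50 Cr
Long-Term Care Levy: 7% × 2,409.00 Cr = 168.63 Cr
Total withheld: 110.36 Cr + 79.50 Cr + 168.63 Cr = 358.49 Cr
Net pay: 2,409.00 Cr − 358.49 Cr = 2,050.51 Cr

2,050.51 Cr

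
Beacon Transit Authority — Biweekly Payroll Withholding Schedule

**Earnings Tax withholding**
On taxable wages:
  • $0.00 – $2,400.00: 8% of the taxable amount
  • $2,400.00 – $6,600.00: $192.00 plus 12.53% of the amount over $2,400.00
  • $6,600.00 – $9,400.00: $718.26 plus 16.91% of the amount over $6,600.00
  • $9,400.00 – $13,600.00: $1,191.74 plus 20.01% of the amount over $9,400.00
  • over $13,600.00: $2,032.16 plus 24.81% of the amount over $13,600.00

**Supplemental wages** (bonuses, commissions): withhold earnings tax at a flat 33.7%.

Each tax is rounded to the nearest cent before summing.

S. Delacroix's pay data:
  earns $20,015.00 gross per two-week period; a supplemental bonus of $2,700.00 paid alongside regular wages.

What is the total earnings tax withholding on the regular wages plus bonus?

Earnings Tax: taxable = $20,015.00
  $2,032.16 + 24.81% × ($20,015.00 − $13,600.00) = $2,032.16 + 24.81% × $6,415.00 = $3,623.72
Supplemental (33.7% flat on bonus): 33.7% × $2,700.00 = $909.90
Total earnings tax: $3,623.72 + $909.90 = $4,533.62

$4,533.62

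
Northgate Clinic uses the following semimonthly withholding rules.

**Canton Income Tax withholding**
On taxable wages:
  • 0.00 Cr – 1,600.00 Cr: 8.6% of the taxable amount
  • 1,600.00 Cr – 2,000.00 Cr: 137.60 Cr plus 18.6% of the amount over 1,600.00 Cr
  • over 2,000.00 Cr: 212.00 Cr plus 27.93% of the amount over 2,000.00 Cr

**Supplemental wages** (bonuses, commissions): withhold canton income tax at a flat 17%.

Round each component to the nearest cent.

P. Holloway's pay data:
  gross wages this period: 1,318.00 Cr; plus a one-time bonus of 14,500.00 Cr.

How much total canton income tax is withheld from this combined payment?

2,578.35 Cr

Canton Income Tax: taxable = 1,318.00 Cr
  8.6% × 1,318.00 Cr = 113.35 Cr
Supplemental (17% flat on bonus): 17% × 14,500.00 Cr = 2,465.00 Cr
Total canton income tax: 113.35 Cr + 2,465.00 Cr = 2,578.35 Cr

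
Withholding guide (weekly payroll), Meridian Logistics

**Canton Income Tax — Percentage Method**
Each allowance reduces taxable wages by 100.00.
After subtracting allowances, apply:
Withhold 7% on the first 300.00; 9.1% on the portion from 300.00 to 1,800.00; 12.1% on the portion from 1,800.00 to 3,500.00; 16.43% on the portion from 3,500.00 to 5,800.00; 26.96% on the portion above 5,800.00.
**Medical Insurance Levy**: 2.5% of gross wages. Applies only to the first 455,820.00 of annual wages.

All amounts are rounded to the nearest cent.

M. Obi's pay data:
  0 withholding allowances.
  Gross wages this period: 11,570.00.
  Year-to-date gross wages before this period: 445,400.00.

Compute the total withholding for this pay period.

2,557.18

Canton Income Tax: taxable = 11,570.00
  741.09 + 26.96% × (11,570.00 − 5,800.00) = 741.09 + 26.96% × 5,770.00 = 2,296.68
Medical Insurance Levy: cap 455,820.00 − YTD 445,400.00 = 10,420.00 subject; 2.5% × 10,420.00 = 260.50
Total: 2,296.68 + 260.50 = 2,557.18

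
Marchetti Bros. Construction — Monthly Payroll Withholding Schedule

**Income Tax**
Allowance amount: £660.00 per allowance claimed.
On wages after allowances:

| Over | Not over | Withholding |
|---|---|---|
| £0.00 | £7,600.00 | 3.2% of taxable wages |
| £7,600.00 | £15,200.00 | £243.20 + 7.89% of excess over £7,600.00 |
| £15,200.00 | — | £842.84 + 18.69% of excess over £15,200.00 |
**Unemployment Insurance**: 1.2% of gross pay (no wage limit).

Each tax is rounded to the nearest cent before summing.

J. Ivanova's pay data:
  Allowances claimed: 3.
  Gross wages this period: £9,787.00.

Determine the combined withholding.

£376.97

Income Tax: taxable = £9,787.00 − 3×£660.00 = £7,807.00
  £243.20 + 7.89% × (£7,807.00 − £7,600.00) = £243.20 + 7.89% × £207.00 = £259.53
Unemployment Insurance: 1.2% × £9,787.00 = £117.44
Total: £259.53 + £117.44 = £376.97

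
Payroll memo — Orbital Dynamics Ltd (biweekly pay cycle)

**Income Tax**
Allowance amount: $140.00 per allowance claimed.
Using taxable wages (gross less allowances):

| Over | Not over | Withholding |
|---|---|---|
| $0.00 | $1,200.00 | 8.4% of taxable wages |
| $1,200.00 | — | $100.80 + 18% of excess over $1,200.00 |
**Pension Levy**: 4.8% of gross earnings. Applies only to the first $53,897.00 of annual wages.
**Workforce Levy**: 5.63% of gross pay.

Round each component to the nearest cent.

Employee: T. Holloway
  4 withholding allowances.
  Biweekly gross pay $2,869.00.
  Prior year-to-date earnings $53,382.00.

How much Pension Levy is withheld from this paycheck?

Pension Levy: cap $53,897.00 − YTD $53,382.00 = $515.00 subject; 4.8% × $515.00 = $24.72

$24.72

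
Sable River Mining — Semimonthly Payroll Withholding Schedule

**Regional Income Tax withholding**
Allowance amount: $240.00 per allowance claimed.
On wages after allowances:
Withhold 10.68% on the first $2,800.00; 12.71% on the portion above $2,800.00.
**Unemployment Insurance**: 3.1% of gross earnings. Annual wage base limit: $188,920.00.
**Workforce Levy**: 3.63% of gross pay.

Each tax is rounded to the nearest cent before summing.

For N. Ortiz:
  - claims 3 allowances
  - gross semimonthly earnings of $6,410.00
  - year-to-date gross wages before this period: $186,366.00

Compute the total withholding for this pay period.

$978.21

Regional Income Tax: taxable = $6,410.00 − 3×$240.00 = $5,690.00
  $299.04 + 12.71% × ($5,690.00 − $2,800.00) = $299.04 + 12.71% × $2,890.00 = $666.36
Unemployment Insurance: cap $188,920.00 − YTD $186,366.00 = $2,554.00 subject; 3.1% × $2,554.00 = $79.17
Workforce Levy: 3.63% × $6,410.00 = $232.68
Total: $666.36 + $79.17 + $232.68 = $978.21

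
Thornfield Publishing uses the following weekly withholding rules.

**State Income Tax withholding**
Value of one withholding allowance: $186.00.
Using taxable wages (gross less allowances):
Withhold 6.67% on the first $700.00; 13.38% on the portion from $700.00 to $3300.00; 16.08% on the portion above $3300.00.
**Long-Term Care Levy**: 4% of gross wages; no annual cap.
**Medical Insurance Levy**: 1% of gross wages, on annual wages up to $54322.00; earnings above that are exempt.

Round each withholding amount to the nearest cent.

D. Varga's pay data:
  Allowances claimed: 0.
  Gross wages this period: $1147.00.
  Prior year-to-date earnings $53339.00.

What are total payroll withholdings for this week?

State Income Tax: taxable = $1147.00
  $46.69 + 13.38% × ($1147.00 − $700.00) = $46.69 + 13.38% × $447.00 = $106.50
Long-Term Care Levy: 4% × $1147.00 = $45.88
Medical Insurance Levy: cap $54322.00 − YTD $53339.00 = $983.00 subject; 1% × $983.00 = $9.83
Total: $106.50 + $45.88 + $9.83 = $162.21

$162.21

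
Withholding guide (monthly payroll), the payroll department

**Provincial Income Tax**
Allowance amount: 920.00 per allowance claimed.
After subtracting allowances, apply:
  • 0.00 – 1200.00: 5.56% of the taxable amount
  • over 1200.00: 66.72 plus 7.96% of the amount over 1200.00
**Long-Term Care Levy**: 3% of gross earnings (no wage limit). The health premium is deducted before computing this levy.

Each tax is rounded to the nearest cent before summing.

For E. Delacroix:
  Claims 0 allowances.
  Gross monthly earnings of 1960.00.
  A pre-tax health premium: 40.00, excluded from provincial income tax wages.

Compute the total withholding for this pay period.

Provincial Income Tax: taxable = 1960.00 − 40.00 = 1920.00
  66.72 + 7.96% × (1920.00 − 1200.00) = 66.72 + 7.96% × 720.00 = 124.03
Long-Term Care Levy: 3% × 1920.00 = 57.60
Total: 124.03 + 57.60 = 181.63

181.63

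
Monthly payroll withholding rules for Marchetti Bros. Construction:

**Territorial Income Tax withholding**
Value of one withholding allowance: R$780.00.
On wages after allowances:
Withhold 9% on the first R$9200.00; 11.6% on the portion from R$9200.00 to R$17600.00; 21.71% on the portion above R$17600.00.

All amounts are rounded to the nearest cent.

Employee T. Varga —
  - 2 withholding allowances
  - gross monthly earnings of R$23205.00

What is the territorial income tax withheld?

Territorial Income Tax: taxable = R$23205.00 − 2×R$780.00 = R$21645.00
  R$1802.40 + 21.71% × (R$21645.00 − R$17600.00) = R$1802.40 + 21.71% × R$4045.00 = R$2680.57

R$2680.57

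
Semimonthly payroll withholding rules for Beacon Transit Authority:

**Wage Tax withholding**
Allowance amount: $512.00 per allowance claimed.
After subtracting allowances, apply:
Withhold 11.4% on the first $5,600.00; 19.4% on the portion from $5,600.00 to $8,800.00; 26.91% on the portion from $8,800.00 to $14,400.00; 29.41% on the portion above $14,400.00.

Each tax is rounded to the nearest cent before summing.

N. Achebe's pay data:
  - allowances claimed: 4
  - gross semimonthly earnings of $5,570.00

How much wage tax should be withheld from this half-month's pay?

$401.51

Wage Tax: taxable = $5,570.00 − 4×$512.00 = $3,522.00
  11.4% × $3,522.00 = $401.51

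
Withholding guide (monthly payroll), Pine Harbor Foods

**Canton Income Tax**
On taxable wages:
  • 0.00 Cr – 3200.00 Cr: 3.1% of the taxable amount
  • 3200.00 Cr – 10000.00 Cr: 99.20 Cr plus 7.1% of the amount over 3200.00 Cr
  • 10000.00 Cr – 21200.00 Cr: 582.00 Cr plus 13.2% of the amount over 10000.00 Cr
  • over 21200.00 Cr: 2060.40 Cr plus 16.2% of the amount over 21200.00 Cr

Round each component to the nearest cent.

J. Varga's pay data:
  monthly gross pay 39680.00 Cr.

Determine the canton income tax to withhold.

Canton Income Tax: taxable = 39680.00 Cr
  2060.40 Cr + 16.2% × (39680.00 Cr − 21200.00 Cr) = 2060.40 Cr + 16.2% × 18480.00 Cr = 5054.16 Cr

5054.16 Cr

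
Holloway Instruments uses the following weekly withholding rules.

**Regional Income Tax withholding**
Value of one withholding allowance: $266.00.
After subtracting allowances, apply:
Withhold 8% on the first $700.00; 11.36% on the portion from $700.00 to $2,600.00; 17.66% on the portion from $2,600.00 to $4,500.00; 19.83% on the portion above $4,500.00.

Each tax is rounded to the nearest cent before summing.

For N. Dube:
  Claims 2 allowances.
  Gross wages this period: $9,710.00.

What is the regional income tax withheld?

Regional Income Tax: taxable = $9,710.00 − 2×$266.00 = $9,178.00
  $607.38 + 19.83% × ($9,178.00 − $4,500.00) = $607.38 + 19.83% × $4,678.00 = $1,535.03

$1,535.03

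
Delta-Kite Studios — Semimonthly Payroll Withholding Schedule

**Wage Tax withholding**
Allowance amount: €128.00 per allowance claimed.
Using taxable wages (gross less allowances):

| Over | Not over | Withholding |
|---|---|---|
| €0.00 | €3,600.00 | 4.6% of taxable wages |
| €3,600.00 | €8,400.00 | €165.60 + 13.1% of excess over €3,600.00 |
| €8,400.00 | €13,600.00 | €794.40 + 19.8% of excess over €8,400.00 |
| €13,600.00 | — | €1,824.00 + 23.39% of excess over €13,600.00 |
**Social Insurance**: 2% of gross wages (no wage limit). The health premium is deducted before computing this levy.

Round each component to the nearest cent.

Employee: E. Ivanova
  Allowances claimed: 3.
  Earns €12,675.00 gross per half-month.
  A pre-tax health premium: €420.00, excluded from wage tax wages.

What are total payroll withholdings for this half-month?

Wage Tax: taxable = €12,675.00 − €420.00 − 3×€128.00 = €11,871.00
  €794.40 + 19.8% × (€11,871.00 − €8,400.00) = €794.40 + 19.8% × €3,471.00 = €1,481.66
Social Insurance: 2% × €12,255.00 = €245.10
Total: €1,481.66 + €245.10 = €1,726.76

€1,726.76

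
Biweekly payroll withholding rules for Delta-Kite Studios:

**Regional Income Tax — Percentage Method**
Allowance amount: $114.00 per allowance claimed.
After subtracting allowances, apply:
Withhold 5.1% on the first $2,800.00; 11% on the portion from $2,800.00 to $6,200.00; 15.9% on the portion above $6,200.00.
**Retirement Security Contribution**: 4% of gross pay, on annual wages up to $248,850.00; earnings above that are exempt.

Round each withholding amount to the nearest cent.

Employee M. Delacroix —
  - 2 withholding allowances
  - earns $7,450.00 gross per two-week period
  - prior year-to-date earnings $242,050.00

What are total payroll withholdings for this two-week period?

$951.30

Regional Income Tax: taxable = $7,450.00 − 2×$114.00 = $7,222.00
  $516.80 + 15.9% × ($7,222.00 − $6,200.00) = $516.80 + 15.9% × $1,022.00 = $679.30
Retirement Security Contribution: cap $248,850.00 − YTD $242,050.00 = $6,800.00 subject; 4% × $6,800.00 = $272.00
Total: $679.30 + $272.00 = $951.30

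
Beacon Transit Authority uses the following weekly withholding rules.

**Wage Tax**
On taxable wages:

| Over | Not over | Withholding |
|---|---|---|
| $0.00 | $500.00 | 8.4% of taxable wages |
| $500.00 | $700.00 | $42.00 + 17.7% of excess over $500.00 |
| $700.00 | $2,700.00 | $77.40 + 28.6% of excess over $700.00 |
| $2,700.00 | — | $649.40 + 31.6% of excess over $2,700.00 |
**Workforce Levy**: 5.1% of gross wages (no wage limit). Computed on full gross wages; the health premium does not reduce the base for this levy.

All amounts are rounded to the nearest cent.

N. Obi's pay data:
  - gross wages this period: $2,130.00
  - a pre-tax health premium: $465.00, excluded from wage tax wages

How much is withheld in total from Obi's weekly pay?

$462.02

Wage Tax: taxable = $2,130.00 − $465.00 = $1,665.00
  $77.40 + 28.6% × ($1,665.00 − $700.00) = $77.40 + 28.6% × $965.00 = $353.39
Workforce Levy: 5.1% × $2,130.00 = $108.63
Total: $353.39 + $108.63 = $462.02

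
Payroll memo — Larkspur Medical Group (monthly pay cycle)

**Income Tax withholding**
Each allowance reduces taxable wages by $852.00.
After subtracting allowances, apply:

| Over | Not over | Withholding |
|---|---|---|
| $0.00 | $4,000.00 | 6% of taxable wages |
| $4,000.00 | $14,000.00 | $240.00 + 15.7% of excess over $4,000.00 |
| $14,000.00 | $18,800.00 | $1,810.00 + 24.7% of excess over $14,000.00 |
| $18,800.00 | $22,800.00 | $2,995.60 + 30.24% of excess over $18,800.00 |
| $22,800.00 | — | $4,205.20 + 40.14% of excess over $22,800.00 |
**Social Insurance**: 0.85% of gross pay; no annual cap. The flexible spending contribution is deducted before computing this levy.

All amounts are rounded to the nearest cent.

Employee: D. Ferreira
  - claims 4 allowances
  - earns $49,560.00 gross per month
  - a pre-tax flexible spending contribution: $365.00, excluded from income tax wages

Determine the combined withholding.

Income Tax: taxable = $49,560.00 − $365.00 − 4×$852.00 = $45,787.00
  $4,205.20 + 40.14% × ($45,787.00 − $22,800.00) = $4,205.20 + 40.14% × $22,987.00 = $13,432.18
Social Insurance: 0.85% × $49,195.00 = $418.16
Total: $13,432.18 + $418.16 = $13,850.34

$13,850.34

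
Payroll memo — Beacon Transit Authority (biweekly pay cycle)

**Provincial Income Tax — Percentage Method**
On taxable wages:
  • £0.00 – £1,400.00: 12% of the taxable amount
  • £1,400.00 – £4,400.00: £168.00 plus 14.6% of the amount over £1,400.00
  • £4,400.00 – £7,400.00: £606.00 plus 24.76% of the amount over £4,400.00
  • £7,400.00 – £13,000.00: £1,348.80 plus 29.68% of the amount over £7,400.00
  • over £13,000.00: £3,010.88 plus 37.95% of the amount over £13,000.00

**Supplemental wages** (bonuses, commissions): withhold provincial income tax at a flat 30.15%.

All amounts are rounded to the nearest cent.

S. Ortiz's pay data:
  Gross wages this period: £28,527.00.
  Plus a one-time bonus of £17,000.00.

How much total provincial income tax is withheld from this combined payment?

Provincial Income Tax: taxable = £28,527.00
  £3,010.88 + 37.95% × (£28,527.00 − £13,000.00) = £3,010.88 + 37.95% × £15,527.00 = £8,903.38
Supplemental (30.15% flat on bonus): 30.15% × £17,000.00 = £5,125.50
Total provincial income tax: £8,903.38 + £5,125.50 = £14,028.88

£14,028.88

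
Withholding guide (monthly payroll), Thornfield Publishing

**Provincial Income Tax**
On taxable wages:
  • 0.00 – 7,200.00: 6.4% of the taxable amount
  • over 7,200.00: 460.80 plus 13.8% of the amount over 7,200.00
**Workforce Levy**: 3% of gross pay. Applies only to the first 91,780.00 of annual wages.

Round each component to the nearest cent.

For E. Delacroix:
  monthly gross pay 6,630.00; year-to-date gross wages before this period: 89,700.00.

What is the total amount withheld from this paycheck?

Provincial Income Tax: taxable = 6,630.00
  6.4% × 6,630.00 = 424.32
Workforce Levy: cap 91,780.00 − YTD 89,700.00 = 2,080.00 subject; 3% × 2,080.00 = 62.40
Total: 424.32 + 62.40 = 486.72

486.72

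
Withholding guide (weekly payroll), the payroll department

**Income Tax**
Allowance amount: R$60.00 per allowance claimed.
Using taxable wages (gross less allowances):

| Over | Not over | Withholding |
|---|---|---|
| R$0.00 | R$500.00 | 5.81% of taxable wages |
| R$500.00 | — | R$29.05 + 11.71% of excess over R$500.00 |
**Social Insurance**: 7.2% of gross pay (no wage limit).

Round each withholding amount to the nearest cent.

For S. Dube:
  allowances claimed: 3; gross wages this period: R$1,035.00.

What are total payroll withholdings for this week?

Income Tax: taxable = R$1,035.00 − 3×R$60.00 = R$855.00
  R$29.05 + 11.71% × (R$855.00 − R$500.00) = R$29.05 + 11.71% × R$355.00 = R$70.62
Social Insurance: 7.2% × R$1,035.00 = R$74.52
Total: R$70.62 + R$74.52 = R$145.14

R$145.14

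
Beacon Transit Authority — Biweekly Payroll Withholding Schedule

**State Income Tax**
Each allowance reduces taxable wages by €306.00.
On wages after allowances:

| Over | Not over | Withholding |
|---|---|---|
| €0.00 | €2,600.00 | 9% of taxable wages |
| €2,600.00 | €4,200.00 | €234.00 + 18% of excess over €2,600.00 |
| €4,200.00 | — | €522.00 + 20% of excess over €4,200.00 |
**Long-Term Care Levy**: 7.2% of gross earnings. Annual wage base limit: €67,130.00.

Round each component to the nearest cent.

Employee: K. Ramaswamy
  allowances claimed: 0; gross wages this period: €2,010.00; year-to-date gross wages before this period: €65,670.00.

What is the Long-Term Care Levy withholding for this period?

€105.12

Long-Term Care Levy: cap €67,130.00 − YTD €65,670.00 = €1,460.00 subject; 7.2% × €1,460.00 = €105.12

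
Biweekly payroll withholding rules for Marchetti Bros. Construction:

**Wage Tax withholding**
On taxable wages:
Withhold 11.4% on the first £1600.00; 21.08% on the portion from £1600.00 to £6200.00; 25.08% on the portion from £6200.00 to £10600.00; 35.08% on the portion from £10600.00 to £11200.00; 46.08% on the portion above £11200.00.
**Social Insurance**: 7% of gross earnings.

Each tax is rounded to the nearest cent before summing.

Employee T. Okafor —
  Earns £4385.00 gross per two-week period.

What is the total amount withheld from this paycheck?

Wage Tax: taxable = £4385.00
  £182.40 + 21.08% × (£4385.00 − £1600.00) = £182.40 + 21.08% × £2785.00 = £769.48
Social Insurance: 7% × £4385.00 = £306.95
Total: £769.48 + £306.95 = £1076.43

£1076.43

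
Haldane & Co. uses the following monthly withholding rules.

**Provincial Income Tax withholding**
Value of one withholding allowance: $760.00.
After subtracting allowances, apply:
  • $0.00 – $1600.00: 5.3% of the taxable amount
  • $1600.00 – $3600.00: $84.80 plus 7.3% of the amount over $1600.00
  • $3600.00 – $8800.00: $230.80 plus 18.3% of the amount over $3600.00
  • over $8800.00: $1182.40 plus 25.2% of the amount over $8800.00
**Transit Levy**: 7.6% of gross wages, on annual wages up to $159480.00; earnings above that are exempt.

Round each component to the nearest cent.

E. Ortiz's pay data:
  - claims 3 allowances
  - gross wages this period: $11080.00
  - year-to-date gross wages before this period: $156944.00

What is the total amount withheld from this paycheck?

Provincial Income Tax: taxable = $11080.00 − 3×$760.00 = $8800.00
  $230.80 + 18.3% × ($8800.00 − $3600.00) = $230.80 + 18.3% × $5200.00 = $1182.40
Transit Levy: cap $159480.00 − YTD $156944.00 = $2536.00 subject; 7.6% × $2536.00 = $192.74
Total: $1182.40 + $192.74 = $1375.14

$1375.14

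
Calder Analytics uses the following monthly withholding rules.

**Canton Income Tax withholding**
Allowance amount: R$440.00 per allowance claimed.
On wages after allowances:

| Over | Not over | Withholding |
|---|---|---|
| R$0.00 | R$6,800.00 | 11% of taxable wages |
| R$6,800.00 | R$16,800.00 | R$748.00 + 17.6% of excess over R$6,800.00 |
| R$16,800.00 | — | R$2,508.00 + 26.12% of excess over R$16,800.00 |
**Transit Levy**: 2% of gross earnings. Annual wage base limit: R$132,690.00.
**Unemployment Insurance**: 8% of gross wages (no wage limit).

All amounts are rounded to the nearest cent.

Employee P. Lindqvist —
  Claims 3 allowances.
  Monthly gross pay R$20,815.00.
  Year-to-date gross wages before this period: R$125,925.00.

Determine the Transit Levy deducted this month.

Transit Levy: cap R$132,690.00 − YTD R$125,925.00 = R$6,765.00 subject; 2% × R$6,765.00 = R$135.30

R$135.30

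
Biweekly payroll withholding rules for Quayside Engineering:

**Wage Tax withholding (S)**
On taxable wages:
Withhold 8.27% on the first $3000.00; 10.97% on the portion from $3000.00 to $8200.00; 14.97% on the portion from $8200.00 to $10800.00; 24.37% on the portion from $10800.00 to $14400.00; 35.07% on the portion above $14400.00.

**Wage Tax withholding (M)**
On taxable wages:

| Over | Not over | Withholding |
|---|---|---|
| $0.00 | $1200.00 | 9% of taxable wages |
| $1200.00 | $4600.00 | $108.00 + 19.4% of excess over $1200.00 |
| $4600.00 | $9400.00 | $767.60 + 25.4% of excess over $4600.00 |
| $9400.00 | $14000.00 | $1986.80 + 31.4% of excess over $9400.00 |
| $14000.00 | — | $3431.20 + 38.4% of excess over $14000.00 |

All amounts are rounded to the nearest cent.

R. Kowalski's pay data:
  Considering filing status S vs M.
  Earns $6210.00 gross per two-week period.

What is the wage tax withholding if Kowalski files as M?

Wage Tax (M): taxable = $6210.00
  $767.60 + 25.4% × ($6210.00 − $4600.00) = $767.60 + 25.4% × $1610.00 = $1176.54

$1176.54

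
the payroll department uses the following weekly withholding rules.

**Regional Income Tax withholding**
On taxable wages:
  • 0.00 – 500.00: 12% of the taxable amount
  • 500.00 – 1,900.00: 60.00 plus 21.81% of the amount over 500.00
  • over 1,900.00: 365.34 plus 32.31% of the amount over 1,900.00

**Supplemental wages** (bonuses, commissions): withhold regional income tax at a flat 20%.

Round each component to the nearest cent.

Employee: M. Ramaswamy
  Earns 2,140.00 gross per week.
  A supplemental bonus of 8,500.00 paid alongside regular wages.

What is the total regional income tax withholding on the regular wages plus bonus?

Regional Income Tax: taxable = 2,140.00
  365.34 + 32.31% × (2,140.00 − 1,900.00) = 365.34 + 32.31% × 240.00 = 442.88
Supplemental (20% flat on bonus): 20% × 8,500.00 = 1,700.00
Total regional income tax: 442.88 + 1,700.00 = 2,142.88

2,142.88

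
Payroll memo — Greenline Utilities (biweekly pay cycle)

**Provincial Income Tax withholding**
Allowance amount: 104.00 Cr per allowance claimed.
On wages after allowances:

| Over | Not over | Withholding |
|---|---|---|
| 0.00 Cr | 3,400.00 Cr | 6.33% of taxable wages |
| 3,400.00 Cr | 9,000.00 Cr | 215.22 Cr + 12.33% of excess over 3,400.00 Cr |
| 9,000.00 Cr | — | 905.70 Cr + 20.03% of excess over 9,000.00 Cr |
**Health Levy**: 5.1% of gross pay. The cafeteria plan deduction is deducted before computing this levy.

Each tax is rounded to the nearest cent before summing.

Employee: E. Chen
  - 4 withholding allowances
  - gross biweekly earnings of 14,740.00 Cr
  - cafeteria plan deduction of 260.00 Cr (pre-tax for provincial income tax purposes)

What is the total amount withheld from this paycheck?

Provincial Income Tax: taxable = 14,740.00 Cr − 260.00 Cr − 4×104.00 Cr = 14,064.00 Cr
  905.70 Cr + 20.03% × (14,064.00 Cr − 9,000.00 Cr) = 905.70 Cr + 20.03% × 5,064.00 Cr = 1,920.02 Cr
Health Levy: 5.1% × 14,480.00 Cr = 738.48 Cr
Total: 1,920.02 Cr + 738.48 Cr = 2,658.50 Cr

2,658.50 Cr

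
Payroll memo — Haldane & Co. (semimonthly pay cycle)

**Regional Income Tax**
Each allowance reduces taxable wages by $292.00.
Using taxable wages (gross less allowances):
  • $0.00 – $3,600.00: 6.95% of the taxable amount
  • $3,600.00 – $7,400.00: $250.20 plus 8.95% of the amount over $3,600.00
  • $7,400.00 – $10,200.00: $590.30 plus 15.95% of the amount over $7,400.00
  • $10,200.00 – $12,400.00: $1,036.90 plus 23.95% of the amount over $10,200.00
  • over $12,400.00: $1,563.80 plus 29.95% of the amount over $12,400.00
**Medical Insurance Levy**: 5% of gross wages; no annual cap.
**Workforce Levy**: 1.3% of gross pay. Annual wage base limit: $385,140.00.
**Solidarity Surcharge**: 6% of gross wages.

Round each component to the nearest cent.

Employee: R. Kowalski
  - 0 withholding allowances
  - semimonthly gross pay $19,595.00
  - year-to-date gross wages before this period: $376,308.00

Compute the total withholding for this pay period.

$5,988.97

Regional Income Tax: taxable = $19,595.00
  $1,563.80 + 29.95% × ($19,595.00 − $12,400.00) = $1,563.80 + 29.95% × $7,195.00 = $3,718.70
Medical Insurance Levy: 5% × $19,595.00 = $979.75
Workforce Levy: cap $385,140.00 − YTD $376,308.00 = $8,832.00 subject; 1.3% × $8,832.00 = $114.82
Solidarity Surcharge: 6% × $19,595.00 = $1,175.70
Total: $3,718.70 + $979.75 + $114.82 + $1,175.70 = $5,988.97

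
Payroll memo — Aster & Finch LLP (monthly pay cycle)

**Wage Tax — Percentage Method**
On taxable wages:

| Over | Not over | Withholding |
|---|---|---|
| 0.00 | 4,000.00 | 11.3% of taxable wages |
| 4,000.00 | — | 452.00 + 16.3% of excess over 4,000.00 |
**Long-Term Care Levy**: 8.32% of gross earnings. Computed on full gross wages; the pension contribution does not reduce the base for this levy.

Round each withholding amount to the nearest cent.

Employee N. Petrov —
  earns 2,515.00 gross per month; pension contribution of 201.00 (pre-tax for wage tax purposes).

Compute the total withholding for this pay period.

470.73

Wage Tax: taxable = 2,515.00 − 201.00 = 2,314.00
  11.3% × 2,314.00 = 261.48
Long-Term Care Levy: 8.32% × 2,515.00 = 209.25
Total: 261.48 + 209.25 = 470.73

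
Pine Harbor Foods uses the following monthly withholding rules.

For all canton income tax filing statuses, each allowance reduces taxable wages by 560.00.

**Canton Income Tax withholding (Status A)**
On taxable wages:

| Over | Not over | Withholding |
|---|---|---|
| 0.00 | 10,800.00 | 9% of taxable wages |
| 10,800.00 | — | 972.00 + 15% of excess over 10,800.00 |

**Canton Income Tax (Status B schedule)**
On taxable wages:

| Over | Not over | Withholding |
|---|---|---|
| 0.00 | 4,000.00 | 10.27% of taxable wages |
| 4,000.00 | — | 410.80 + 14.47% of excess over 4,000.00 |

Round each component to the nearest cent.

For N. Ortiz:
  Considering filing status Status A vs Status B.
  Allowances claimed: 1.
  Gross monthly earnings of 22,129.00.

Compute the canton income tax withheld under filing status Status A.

2,587.35

Canton Income Tax (Status A): taxable = 22,129.00 − 1×560.00 = 21,569.00
  972.00 + 15% × (21,569.00 − 10,800.00) = 972.00 + 15% × 10,769.00 = 2,587.35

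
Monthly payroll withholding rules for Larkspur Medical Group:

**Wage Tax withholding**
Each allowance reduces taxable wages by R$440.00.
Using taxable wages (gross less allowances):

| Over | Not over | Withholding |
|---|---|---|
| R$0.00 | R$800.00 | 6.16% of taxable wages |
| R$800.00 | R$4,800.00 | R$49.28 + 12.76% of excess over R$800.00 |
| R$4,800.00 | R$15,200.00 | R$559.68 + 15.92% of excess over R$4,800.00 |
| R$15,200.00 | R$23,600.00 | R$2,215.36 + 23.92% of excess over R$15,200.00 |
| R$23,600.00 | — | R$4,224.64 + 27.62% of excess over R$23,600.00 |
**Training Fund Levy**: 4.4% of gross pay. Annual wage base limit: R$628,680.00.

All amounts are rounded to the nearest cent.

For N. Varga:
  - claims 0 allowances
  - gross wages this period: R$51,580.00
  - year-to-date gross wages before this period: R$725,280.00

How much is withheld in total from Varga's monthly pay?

Wage Tax: taxable = R$51,580.00
  R$4,224.64 + 27.62% × (R$51,580.00 − R$23,600.00) = R$4,224.64 + 27.62% × R$27,980.00 = R$11,952.72
Training Fund Levy: YTD R$725,280.00 ≥ cap R$628,680.00 → R$0.00
Total: R$11,952.72 + R$0.00 = R$11,952.72

R$11,952.72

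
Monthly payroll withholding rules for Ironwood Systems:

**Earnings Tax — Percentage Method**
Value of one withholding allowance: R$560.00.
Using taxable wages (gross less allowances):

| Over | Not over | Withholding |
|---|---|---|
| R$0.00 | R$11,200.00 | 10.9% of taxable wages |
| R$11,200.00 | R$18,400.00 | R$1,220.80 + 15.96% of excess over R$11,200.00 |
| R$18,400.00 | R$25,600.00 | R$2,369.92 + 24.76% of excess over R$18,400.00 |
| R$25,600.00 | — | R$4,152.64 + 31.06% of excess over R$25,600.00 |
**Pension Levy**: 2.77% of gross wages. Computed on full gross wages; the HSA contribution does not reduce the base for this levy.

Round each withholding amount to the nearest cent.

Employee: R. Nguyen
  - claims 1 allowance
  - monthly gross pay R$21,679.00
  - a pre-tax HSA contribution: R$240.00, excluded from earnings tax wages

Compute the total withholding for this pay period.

R$3,584.23

Earnings Tax: taxable = R$21,679.00 − R$240.00 − 1×R$560.00 = R$20,879.00
  R$2,369.92 + 24.76% × (R$20,879.00 − R$18,400.00) = R$2,369.92 + 24.76% × R$2,479.00 = R$2,983.72
Pension Levy: 2.77% × R$21,679.00 = R$600.51
Total: R$2,983.72 + R$600.51 = R$3,584.23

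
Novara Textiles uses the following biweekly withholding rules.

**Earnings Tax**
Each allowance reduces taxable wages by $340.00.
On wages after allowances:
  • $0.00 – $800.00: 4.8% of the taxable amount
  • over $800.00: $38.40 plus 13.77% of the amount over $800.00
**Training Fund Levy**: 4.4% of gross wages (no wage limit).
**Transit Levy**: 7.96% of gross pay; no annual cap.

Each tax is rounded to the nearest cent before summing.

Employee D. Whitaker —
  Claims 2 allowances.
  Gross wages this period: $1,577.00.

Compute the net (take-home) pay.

$1,330.32

Earnings Tax: taxable = $1,577.00 − 2×$340.00 = $897.00
  $38.40 + 13.77% × ($897.00 − $800.00) = $38.40 + 13.77% × $97.00 = $51.76
Training Fund Levy: 4.4% × $1,577.00 = $69.39
Transit Levy: 7.96% × $1,577.00 = $125.53
Total withheld: $51.76 + $69.39 + $125.53 = $246.68
Net pay: $1,577.00 − $246.68 = $1,330.32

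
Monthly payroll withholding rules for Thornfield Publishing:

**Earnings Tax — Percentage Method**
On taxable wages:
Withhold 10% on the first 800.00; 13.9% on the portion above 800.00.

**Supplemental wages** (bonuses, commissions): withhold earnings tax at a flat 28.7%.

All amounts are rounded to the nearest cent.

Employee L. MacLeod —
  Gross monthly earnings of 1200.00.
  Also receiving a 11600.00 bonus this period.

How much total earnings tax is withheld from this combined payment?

Earnings Tax: taxable = 1200.00
  80.00 + 13.9% × (1200.00 − 800.00) = 80.00 + 13.9% × 400.00 = 135.60
Supplemental (28.7% flat on bonus): 28.7% × 11600.00 = 3329.20
Total earnings tax: 135.60 + 3329.20 = 3464.80

3464.80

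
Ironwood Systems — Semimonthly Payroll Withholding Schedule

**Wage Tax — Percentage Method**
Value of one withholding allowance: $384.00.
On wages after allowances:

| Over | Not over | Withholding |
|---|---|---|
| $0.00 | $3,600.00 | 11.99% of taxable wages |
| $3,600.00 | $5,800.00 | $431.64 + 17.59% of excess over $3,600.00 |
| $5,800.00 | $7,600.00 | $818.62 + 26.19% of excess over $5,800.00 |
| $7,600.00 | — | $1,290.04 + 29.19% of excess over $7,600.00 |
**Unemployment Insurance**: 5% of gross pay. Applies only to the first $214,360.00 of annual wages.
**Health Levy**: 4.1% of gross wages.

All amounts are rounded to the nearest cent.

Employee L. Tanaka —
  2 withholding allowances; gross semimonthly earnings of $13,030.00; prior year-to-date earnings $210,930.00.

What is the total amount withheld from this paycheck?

Wage Tax: taxable = $13,030.00 − 2×$384.00 = $12,262.00
  $1,290.04 + 29.19% × ($12,262.00 − $7,600.00) = $1,290.04 + 29.19% × $4,662.00 = $2,650.88
Unemployment Insurance: cap $214,360.00 − YTD $210,930.00 = $3,430.00 subject; 5% × $3,430.00 = $171.50
Health Levy: 4.1% × $13,030.00 = $534.23
Total: $2,650.88 + $171.50 + $534.23 = $3,356.61

$3,356.61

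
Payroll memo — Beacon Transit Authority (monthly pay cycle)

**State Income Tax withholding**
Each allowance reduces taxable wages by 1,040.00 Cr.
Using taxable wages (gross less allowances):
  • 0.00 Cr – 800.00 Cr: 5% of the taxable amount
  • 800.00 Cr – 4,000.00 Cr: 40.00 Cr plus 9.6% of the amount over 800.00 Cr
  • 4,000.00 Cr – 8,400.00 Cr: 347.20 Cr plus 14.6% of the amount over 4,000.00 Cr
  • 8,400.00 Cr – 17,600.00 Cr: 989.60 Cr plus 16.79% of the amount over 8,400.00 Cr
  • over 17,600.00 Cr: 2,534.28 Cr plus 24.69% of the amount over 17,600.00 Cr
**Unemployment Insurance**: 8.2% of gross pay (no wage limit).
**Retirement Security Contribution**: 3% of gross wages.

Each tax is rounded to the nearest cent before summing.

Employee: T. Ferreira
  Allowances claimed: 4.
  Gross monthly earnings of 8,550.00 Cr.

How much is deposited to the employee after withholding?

7,188.26 Cr

State Income Tax: taxable = 8,550.00 Cr − 4×1,040.00 Cr = 4,390.00 Cr
  347.20 Cr + 14.6% × (4,390.00 Cr − 4,000.00 Cr) = 347.20 Cr + 14.6% × 390.00 Cr = 404.14 Cr
Unemployment Insurance: 8.2% × 8,550.00 Cr = 701.10 Cr
Retirement Security Contribution: 3% × 8,550.00 Cr = 256.50 Cr
Total withheld: 404.14 Cr + 701.10 Cr + 256.50 Cr = 1,361.74 Cr
Net pay: 8,550.00 Cr − 1,361.74 Cr = 7,188.26 Cr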